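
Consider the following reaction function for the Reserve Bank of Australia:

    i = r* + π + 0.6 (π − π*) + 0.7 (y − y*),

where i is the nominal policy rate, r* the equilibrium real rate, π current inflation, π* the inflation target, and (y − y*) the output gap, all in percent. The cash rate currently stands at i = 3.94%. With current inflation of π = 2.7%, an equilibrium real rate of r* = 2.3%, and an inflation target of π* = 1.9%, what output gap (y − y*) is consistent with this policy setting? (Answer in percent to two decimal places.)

-2.20%

0.7 (y − y*) = 3.94 − 2.3 − 2.7 − 0.6 × (2.7 − 1.9) = -1.54
(y − y*) = -1.54 / 0.7 = -2.20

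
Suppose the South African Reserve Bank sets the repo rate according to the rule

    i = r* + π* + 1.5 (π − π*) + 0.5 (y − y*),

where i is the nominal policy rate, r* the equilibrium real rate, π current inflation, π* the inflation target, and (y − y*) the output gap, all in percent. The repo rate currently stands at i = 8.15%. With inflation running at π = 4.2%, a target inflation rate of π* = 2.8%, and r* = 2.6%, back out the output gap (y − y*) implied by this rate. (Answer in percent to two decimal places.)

0.5 (y − y*) = 8.15 − 2.6 − 2.8 − 1.5 × (4.2 − 2.8) = 0.65
(y − y*) = 0.65 / 0.5 = 1.30

1.30%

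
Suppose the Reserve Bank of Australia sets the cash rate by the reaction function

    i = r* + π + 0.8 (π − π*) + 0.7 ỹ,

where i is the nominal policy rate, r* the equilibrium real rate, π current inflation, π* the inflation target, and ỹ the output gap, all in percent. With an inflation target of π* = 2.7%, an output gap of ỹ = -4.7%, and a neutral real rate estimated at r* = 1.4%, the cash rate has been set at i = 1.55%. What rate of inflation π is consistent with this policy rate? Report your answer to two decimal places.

3.11%

Collecting π: i = r* + (1 + 0.8) π − 0.8 π* + 0.7 ỹ
1.8 π = 1.55 − 1.4 + 0.8 × 2.7 − 0.7 × (-4.7) = 5.6
π = 5.6 / 1.8 = 3.11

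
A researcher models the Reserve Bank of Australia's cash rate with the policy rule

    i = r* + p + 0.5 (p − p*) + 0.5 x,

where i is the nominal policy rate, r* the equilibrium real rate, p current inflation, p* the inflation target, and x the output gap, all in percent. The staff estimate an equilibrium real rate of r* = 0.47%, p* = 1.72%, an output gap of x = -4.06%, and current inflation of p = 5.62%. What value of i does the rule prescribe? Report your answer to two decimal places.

i = 0.47 + 5.62 + 0.5 × (5.62 − 1.72) + 0.5 × (-4.06)
   = 0.47 + 5.62 + 1.95 − 2.03 = 6.01

6.01%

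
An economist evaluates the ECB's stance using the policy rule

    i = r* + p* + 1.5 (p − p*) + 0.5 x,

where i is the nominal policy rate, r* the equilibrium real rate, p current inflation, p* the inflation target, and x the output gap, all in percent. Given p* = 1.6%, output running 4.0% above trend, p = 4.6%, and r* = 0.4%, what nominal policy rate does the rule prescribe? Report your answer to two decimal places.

Output 4.0% above potential → x = 4.0.
i = 0.4 + 1.6 + 1.5 × (4.6 − 1.6) + 0.5 × 4.0
   = 0.4 + 1.6 + 4.5 + 2 = 8.50

8.50%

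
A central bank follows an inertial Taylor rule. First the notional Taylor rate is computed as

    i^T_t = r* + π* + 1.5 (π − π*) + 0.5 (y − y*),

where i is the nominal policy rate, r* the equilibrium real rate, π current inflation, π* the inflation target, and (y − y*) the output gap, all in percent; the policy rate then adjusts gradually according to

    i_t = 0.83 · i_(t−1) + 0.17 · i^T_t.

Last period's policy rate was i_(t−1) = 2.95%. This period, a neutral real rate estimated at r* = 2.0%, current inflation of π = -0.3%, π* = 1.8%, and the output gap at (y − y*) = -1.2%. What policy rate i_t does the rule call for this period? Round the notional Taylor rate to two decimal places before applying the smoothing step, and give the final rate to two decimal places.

2.46%

i^T_t = 2.0 + 1.8 + 1.5 × (-0.3 − 1.8) + 0.5 × (-1.2)
   = 2.0 + 1.8 − 3.15 − 0.6 = 0.05
i_t = 0.83 × 2.95 + 0.17 × 0.05 = 2.4485 + 0.0085 = 2.46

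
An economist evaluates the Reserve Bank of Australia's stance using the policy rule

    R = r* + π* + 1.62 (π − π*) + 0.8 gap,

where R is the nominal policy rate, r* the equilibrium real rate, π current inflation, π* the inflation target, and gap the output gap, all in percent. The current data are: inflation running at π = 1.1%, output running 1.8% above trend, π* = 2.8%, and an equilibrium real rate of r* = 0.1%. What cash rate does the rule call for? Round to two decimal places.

Output 1.8% above potential → gap = 1.8.
R = 0.1 + 2.8 + 1.62 × (1.1 − 2.8) + 0.8 × 1.8
   = 0.1 + 2.8 − 2.754 + 1.44 = 1.59

1.59%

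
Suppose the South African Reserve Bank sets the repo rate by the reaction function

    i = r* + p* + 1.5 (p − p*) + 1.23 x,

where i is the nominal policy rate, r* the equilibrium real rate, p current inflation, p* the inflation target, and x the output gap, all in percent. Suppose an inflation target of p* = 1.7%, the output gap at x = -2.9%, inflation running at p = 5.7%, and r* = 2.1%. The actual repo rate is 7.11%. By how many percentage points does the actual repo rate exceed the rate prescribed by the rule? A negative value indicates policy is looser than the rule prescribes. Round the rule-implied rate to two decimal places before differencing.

0.88 pp

i = 2.1 + 1.7 + 1.5 × (5.7 − 1.7) + 1.23 × (-2.9)
   = 2.1 + 1.7 + 6 − 3.567 = 6.23
Deviation = 7.11 − 6.23 = 0.88 pp.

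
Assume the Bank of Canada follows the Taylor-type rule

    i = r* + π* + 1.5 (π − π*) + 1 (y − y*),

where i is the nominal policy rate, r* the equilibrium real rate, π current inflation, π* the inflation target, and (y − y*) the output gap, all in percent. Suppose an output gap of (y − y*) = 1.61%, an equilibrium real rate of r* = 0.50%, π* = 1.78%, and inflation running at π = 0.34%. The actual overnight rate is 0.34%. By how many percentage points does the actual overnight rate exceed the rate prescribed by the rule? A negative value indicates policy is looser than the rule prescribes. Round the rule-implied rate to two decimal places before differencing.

-1.39 pp

i = 0.50 + 1.78 + 1.5 × (0.34 − 1.78) + 1 × 1.61
   = 0.50 + 1.78 − 2.16 + 1.61 = 1.73
Deviation = 0.34 − 1.73 = -1.39 pp.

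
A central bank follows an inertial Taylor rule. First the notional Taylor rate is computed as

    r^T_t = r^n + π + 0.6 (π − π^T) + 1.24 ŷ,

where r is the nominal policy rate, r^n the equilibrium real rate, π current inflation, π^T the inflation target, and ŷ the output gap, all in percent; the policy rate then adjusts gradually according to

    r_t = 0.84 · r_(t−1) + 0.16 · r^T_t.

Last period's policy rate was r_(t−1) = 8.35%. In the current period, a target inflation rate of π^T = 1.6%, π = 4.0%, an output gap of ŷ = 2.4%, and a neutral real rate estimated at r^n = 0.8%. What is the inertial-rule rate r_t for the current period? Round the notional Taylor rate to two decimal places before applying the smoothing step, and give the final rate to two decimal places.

r^T_t = 0.8 + 4.0 + 0.6 × (4.0 − 1.6) + 1.24 × 2.4
   = 0.8 + 4 + 1.44 + 2.976 = 9.22
r_t = 0.84 × 8.35 + 0.16 × 9.22 = 7.014 + 1.4752 = 8.49

8.49%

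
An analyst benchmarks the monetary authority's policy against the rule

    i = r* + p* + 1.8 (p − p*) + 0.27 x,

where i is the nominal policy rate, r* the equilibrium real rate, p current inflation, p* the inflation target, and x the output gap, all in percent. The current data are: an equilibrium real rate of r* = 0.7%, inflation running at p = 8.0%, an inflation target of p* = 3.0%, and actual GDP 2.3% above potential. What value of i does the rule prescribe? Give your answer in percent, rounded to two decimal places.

Output 2.3% above potential → x = 2.3.
i = 0.7 + 3.0 + 1.8 × (8.0 − 3.0) + 0.27 × 2.3
   = 0.7 + 3 + 9 + 0.621 = 13.32

13.32%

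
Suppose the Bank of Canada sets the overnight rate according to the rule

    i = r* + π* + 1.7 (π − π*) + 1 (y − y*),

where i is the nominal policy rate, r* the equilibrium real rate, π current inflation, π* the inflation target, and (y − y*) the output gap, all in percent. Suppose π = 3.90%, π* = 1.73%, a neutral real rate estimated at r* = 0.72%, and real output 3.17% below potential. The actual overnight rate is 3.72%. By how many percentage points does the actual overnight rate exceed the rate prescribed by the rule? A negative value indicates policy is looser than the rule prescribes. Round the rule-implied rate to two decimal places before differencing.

0.75 pp

Output 3.17% below potential → (y − y*) = -3.17.
i = 0.72 + 1.73 + 1.7 × (3.90 − 1.73) + 1 × (-3.17)
   = 0.72 + 1.73 + 3.689 − 3.17 = 2.97
Deviation = 3.72 − 2.97 = 0.75 pp.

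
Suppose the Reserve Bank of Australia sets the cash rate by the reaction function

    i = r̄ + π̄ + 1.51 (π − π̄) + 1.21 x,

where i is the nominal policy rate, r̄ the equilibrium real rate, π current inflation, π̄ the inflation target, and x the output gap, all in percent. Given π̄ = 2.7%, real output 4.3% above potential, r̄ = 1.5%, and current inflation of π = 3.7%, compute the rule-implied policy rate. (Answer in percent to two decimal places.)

10.91%

Output 4.3% above potential → x = 4.3.
i = 1.5 + 2.7 + 1.51 × (3.7 − 2.7) + 1.21 × 4.3
   = 1.5 + 2.7 + 1.51 + 5.203 = 10.91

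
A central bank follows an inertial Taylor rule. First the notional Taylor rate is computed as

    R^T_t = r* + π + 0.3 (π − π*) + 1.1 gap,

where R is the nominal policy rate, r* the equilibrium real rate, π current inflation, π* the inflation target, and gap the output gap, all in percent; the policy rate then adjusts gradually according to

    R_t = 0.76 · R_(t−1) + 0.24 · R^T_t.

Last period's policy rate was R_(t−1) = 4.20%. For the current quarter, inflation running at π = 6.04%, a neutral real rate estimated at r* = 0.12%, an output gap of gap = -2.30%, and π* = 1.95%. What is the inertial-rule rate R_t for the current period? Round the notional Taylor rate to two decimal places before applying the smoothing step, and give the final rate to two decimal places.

4.36%

R^T_t = 0.12 + 6.04 + 0.3 × (6.04 − 1.95) + 1.1 × (-2.30)
   = 0.12 + 6.04 + 1.227 − 2.53 = 4.86
R_t = 0.76 × 4.20 + 0.24 × 4.86 = 3.192 + 1.1664 = 4.36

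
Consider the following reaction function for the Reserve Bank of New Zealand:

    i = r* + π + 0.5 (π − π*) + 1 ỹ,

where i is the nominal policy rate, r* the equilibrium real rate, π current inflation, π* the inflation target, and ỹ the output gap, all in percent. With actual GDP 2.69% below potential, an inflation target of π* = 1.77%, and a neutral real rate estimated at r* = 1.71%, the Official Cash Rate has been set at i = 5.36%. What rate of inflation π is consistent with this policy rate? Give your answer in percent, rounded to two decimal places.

Output 2.69% below potential → ỹ = -2.69.
Collecting π: i = r* + (1 + 0.5) π − 0.5 π* + 1 ỹ
1.5 π = 5.36 − 1.71 + 0.5 × 1.77 − 1 × (-2.69) = 7.225
π = 7.225 / 1.5 = 4.82

4.82%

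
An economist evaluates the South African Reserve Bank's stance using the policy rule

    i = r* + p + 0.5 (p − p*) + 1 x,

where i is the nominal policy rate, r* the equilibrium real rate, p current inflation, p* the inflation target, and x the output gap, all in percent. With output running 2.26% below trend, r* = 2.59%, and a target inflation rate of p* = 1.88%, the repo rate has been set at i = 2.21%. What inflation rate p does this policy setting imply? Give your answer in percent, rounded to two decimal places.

Output 2.26% below potential → x = -2.26.
Collecting p: i = r* + (1 + 0.5) p − 0.5 p* + 1 x
1.5 p = 2.21 − 2.59 + 0.5 × 1.88 − 1 × (-2.26) = 2.82
p = 2.82 / 1.5 = 1.88

1.88%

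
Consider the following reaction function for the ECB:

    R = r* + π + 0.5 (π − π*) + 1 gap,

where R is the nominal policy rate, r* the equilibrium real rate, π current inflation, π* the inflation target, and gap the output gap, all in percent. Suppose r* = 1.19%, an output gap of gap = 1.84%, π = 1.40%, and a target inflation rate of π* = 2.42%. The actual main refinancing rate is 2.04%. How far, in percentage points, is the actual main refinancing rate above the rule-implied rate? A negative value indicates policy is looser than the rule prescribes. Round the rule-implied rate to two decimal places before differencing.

R = 1.19 + 1.40 + 0.5 × (1.40 − 2.42) + 1 × 1.84
   = 1.19 + 1.4 − 0.51 + 1.84 = 3.92
Deviation = 2.04 − 3.92 = -1.88 pp.

-1.88 pp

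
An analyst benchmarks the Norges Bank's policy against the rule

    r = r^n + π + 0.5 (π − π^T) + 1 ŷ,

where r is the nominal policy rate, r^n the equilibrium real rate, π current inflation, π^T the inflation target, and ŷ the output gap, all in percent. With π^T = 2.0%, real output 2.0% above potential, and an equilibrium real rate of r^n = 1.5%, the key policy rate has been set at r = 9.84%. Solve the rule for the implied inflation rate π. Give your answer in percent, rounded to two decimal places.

Output 2.0% above potential → ŷ = 2.0.
Collecting π: r = r^n + (1 + 0.5) π − 0.5 π^T + 1 ŷ
1.5 π = 9.84 − 1.5 + 0.5 × 2.0 − 1 × 2.0 = 7.34
π = 7.34 / 1.5 = 4.89

4.89%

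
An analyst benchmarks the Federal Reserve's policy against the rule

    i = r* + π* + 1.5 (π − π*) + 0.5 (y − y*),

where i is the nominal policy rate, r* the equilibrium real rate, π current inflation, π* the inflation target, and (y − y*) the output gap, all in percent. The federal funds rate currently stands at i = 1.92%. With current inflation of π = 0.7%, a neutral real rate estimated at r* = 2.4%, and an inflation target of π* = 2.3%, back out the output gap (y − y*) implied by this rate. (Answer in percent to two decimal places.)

0.5 (y − y*) = 1.92 − 2.4 − 2.3 − 1.5 × (0.7 − 2.3) = -0.38
(y − y*) = -0.38 / 0.5 = -0.76

-0.76%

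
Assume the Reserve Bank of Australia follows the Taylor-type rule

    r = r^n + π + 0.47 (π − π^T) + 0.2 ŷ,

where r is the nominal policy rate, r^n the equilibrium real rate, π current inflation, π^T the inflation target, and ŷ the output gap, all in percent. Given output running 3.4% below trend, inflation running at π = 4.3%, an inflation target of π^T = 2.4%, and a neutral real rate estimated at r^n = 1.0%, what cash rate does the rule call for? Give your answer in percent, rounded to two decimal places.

Output 3.4% below potential → ŷ = -3.4.
r = 1.0 + 4.3 + 0.47 × (4.3 − 2.4) + 0.2 × (-3.4)
   = 1.0 + 4.3 + 0.893 − 0.68 = 5.51

5.51%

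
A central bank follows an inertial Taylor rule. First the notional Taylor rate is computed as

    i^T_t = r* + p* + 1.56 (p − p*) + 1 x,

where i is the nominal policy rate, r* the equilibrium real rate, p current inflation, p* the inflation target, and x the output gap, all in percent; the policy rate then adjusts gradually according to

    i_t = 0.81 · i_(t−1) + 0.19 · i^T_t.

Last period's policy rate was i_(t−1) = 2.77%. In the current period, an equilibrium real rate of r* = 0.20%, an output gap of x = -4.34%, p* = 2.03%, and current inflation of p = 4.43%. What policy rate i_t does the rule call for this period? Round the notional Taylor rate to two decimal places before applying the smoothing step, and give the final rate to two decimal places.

2.55%

i^T_t = 0.20 + 2.03 + 1.56 × (4.43 − 2.03) + 1 × (-4.34)
   = 0.20 + 2.03 + 3.744 − 4.34 = 1.63
i_t = 0.81 × 2.77 + 0.19 × 1.63 = 2.2437 + 0.3097 = 2.55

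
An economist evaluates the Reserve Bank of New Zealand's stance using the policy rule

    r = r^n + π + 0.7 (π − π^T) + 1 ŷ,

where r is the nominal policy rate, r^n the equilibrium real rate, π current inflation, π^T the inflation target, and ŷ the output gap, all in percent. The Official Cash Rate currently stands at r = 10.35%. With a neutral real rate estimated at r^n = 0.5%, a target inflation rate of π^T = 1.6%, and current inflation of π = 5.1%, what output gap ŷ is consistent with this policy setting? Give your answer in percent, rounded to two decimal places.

1 ŷ = 10.35 − 0.5 − 5.1 − 0.7 × (5.1 − 1.6) = 2.3
ŷ = 2.3 / 1 = 2.30

2.30%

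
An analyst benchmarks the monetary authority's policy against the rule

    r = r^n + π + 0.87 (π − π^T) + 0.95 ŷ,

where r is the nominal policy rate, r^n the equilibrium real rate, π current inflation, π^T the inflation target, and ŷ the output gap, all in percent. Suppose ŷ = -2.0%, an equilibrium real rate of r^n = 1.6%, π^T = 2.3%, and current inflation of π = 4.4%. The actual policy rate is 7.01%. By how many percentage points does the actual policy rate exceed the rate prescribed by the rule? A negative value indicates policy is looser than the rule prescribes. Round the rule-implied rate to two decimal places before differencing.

r = 1.6 + 4.4 + 0.87 × (4.4 − 2.3) + 0.95 × (-2.0)
   = 1.6 + 4.4 + 1.827 − 1.9 = 5.93
Deviation = 7.01 − 5.93 = 1.08 pp.

1.08 pp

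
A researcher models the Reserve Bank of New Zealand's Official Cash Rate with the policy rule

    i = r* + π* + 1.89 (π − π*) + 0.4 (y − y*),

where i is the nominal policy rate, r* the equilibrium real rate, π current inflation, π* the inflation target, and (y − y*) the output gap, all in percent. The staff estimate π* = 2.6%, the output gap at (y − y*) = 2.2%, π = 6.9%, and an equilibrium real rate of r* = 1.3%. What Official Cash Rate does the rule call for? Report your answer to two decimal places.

i = 1.3 + 2.6 + 1.89 × (6.9 − 2.6) + 0.4 × 2.2
   = 1.3 + 2.6 + 8.127 + 0.88 = 12.91

12.91%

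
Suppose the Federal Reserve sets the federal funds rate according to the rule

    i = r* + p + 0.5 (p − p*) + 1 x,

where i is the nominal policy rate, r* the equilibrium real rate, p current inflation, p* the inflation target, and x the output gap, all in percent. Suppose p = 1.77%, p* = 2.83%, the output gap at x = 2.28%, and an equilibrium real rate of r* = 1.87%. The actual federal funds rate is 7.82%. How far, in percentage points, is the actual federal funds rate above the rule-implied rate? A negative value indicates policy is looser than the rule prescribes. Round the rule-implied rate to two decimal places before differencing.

i = 1.87 + 1.77 + 0.5 × (1.77 − 2.83) + 1 × 2.28
   = 1.87 + 1.77 − 0.53 + 2.28 = 5.39
Deviation = 7.82 − 5.39 = 2.43 pp.

2.43 pp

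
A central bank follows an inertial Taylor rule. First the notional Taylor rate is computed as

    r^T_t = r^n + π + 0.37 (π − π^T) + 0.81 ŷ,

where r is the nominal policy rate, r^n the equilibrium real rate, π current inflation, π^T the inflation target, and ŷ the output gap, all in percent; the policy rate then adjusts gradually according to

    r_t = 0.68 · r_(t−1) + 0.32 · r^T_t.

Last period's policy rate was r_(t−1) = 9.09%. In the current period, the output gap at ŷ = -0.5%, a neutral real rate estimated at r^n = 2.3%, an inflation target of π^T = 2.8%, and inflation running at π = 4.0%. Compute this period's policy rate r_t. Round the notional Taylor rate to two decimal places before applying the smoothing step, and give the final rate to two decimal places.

r^T_t = 2.3 + 4.0 + 0.37 × (4.0 − 2.8) + 0.81 × (-0.5)
   = 2.3 + 4 + 0.444 − 0.405 = 6.34
r_t = 0.68 × 9.09 + 0.32 × 6.34 = 6.1812 + 2.0288 = 8.21

8.21%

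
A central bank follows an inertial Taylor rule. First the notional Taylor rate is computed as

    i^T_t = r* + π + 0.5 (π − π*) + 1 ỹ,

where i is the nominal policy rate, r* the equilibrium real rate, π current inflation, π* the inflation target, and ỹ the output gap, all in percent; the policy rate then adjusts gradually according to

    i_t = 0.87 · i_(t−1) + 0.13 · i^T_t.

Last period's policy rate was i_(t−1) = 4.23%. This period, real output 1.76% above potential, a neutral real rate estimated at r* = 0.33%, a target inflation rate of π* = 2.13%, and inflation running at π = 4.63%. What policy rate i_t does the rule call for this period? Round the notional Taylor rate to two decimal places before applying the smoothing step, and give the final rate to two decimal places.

4.72%

Output 1.76% above potential → ỹ = 1.76.
i^T_t = 0.33 + 4.63 + 0.5 × (4.63 − 2.13) + 1 × 1.76
   = 0.33 + 4.63 + 1.25 + 1.76 = 7.97
i_t = 0.87 × 4.23 + 0.13 × 7.97 = 3.6801 + 1.0361 = 4.72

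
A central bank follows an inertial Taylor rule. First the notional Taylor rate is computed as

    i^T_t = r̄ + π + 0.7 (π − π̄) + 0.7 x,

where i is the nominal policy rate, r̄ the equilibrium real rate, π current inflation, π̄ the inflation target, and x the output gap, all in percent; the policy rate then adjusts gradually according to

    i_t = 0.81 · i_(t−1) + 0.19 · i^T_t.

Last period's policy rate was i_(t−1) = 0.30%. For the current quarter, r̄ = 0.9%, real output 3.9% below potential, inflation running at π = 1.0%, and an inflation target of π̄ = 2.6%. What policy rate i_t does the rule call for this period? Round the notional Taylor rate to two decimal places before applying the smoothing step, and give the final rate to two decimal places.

Output 3.9% below potential → x = -3.9.
i^T_t = 0.9 + 1.0 + 0.7 × (1.0 − 2.6) + 0.7 × (-3.9)
   = 0.9 + 1 − 1.12 − 2.73 = -1.95
i_t = 0.81 × 0.30 + 0.19 × (-1.95) = 0.243 − 0.3705 = -0.13

-0.13%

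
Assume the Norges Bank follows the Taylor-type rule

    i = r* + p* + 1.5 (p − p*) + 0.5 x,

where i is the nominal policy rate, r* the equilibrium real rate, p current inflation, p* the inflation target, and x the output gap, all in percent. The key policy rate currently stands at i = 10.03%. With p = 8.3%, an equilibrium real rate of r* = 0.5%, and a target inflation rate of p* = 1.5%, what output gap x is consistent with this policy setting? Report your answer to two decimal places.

0.5 x = 10.03 − 0.5 − 1.5 − 1.5 × (8.3 − 1.5) = -2.17
x = -2.17 / 0.5 = -4.34

-4.34%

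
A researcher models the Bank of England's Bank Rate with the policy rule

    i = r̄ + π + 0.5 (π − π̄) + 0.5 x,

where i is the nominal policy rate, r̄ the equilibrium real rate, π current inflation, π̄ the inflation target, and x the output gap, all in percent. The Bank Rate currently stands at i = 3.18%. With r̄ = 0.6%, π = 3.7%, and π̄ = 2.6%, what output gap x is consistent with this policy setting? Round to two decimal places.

-3.34%

0.5 x = 3.18 − 0.6 − 3.7 − 0.5 × (3.7 − 2.6) = -1.67
x = -1.67 / 0.5 = -3.34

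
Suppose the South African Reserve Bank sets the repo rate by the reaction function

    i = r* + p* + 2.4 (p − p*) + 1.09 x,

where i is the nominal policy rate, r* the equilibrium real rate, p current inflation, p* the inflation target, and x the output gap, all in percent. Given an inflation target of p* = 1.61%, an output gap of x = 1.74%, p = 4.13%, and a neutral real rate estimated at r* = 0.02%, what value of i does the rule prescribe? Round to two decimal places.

9.57%

i = 0.02 + 1.61 + 2.4 × (4.13 − 1.61) + 1.09 × 1.74
   = 0.02 + 1.61 + 6.048 + 1.8966 = 9.57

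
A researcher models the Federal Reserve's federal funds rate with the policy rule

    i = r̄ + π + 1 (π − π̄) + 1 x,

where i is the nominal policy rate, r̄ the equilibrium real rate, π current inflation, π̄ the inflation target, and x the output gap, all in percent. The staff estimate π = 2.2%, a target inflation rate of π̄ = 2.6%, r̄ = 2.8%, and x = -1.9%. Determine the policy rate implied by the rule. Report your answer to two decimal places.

2.70%

i = 2.8 + 2.2 + 1 × (2.2 − 2.6) + 1 × (-1.9)
   = 2.8 + 2.2 − 0.4 − 1.9 = 2.70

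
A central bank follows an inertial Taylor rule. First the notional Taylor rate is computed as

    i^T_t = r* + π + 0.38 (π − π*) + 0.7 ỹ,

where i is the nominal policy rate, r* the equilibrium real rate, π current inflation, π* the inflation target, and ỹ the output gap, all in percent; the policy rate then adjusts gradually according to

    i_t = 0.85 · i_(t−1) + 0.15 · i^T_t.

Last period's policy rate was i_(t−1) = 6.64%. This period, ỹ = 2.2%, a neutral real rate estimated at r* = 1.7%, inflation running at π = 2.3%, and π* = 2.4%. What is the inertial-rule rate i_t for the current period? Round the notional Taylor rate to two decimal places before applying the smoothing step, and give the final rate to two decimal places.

i^T_t = 1.7 + 2.3 + 0.38 × (2.3 − 2.4) + 0.7 × 2.2
   = 1.7 + 2.3 − 0.038 + 1.54 = 5.50
i_t = 0.85 × 6.64 + 0.15 × 5.50 = 5.644 + 0.825 = 6.47

6.47%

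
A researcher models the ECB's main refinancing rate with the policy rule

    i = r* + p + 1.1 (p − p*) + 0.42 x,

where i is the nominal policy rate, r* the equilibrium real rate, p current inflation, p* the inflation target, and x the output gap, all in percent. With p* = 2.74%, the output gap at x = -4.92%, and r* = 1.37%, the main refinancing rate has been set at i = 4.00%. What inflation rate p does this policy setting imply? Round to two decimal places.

3.67%

Collecting p: i = r* + (1 + 1.1) p − 1.1 p* + 0.42 x
2.1 p = 4.00 − 1.37 + 1.1 × 2.74 − 0.42 × (-4.92) = 7.7104
p = 7.7104 / 2.1 = 3.67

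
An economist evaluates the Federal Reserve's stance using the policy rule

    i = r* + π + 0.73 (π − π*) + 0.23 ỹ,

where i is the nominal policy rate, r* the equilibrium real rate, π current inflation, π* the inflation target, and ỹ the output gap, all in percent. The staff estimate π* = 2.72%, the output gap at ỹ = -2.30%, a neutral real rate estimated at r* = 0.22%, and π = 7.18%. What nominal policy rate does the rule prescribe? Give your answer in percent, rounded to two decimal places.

10.13%

i = 0.22 + 7.18 + 0.73 × (7.18 − 2.72) + 0.23 × (-2.30)
   = 0.22 + 7.18 + 3.2558 − 0.529 = 10.13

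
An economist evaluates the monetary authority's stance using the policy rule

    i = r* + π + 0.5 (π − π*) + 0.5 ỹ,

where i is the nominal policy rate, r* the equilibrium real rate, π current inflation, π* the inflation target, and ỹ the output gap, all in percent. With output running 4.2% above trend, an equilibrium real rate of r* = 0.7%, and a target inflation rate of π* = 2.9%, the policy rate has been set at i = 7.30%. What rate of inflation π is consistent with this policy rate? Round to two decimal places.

Output 4.2% above potential → ỹ = 4.2.
Collecting π: i = r* + (1 + 0.5) π − 0.5 π* + 0.5 ỹ
1.5 π = 7.30 − 0.7 + 0.5 × 2.9 − 0.5 × 4.2 = 5.95
π = 5.95 / 1.5 = 3.97

3.97%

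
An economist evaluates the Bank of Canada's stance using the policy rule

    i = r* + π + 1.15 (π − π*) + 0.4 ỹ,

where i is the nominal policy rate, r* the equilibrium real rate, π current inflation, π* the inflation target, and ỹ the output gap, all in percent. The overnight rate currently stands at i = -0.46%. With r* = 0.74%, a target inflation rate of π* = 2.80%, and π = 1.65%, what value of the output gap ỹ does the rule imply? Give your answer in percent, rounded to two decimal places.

0.4 ỹ = -0.46 − 0.74 − 1.65 − 1.15 × (1.65 − 2.80) = -1.5275
ỹ = -1.5275 / 0.4 = -3.82

-3.82%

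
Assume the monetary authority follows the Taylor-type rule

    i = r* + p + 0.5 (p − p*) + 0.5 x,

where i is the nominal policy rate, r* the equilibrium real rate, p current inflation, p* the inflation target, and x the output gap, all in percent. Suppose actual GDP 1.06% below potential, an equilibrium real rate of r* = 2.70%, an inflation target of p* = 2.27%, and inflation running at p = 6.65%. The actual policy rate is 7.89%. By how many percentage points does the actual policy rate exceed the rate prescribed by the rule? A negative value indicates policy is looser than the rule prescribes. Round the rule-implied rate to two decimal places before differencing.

Output 1.06% below potential → x = -1.06.
i = 2.70 + 6.65 + 0.5 × (6.65 − 2.27) + 0.5 × (-1.06)
   = 2.70 + 6.65 + 2.19 − 0.53 = 11.01
Deviation = 7.89 − 11.01 = -3.12 pp.

-3.12 pp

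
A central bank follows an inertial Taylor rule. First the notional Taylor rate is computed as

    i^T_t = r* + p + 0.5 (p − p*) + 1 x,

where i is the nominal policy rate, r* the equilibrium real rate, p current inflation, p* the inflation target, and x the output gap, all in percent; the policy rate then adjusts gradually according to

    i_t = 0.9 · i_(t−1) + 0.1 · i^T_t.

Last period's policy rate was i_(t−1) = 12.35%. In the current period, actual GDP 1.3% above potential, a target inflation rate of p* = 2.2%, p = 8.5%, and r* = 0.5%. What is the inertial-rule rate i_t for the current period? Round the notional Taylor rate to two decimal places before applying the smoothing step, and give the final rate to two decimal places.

12.46%

Output 1.3% above potential → x = 1.3.
i^T_t = 0.5 + 8.5 + 0.5 × (8.5 − 2.2) + 1 × 1.3
   = 0.5 + 8.5 + 3.15 + 1.3 = 13.45
i_t = 0.9 × 12.35 + 0.1 × 13.45 = 11.115 + 1.345 = 12.46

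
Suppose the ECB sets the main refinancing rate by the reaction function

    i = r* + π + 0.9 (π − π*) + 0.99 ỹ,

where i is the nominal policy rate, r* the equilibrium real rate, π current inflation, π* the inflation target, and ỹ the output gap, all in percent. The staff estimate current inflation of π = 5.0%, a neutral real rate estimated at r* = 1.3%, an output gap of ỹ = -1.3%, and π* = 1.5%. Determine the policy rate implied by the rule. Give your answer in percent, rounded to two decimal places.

i = 1.3 + 5.0 + 0.9 × (5.0 − 1.5) + 0.99 × (-1.3)
   = 1.3 + 5 + 3.15 − 1.287 = 8.16

8.16%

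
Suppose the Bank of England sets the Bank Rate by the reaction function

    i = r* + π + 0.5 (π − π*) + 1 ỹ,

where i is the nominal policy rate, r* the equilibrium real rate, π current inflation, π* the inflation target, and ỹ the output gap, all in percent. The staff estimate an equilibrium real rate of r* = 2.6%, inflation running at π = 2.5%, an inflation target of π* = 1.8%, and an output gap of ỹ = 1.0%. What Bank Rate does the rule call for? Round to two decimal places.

6.45%

i = 2.6 + 2.5 + 0.5 × (2.5 − 1.8) + 1 × 1.0
   = 2.6 + 2.5 + 0.35 + 1 = 6.45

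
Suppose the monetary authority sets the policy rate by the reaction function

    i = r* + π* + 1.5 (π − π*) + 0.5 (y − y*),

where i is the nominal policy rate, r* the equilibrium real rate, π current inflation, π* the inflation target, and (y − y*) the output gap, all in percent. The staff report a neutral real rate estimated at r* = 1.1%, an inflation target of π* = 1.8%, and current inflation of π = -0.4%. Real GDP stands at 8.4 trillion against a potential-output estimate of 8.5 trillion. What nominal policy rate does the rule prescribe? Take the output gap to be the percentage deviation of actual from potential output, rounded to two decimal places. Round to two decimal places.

Output gap = 100 × (8.4 − 8.5) / 8.5 = -1.18%.
i = 1.10 + 1.80 + 1.5 × (-0.40 − 1.80) + 0.5 × (-1.18)
   = 1.10 + 1.8 − 3.3 − 0.59 = -0.99

-0.99%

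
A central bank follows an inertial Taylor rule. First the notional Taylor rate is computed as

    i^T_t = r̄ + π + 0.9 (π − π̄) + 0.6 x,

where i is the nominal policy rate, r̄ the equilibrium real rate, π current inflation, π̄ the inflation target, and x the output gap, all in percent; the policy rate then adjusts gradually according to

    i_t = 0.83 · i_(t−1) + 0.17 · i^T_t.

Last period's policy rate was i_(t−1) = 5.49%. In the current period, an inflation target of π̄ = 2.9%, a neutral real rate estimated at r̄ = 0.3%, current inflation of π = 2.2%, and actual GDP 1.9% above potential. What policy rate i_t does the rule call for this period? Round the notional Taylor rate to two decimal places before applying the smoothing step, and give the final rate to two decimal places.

5.07%

Output 1.9% above potential → x = 1.9.
i^T_t = 0.3 + 2.2 + 0.9 × (2.2 − 2.9) + 0.6 × 1.9
   = 0.3 + 2.2 − 0.63 + 1.14 = 3.01
i_t = 0.83 × 5.49 + 0.17 × 3.01 = 4.5567 + 0.5117 = 5.07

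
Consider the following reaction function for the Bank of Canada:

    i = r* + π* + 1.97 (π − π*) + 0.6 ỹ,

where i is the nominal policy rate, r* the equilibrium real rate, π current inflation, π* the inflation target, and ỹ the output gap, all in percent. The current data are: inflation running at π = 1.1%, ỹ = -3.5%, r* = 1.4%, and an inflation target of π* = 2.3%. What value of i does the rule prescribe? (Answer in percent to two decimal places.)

i = 1.4 + 2.3 + 1.97 × (1.1 − 2.3) + 0.6 × (-3.5)
   = 1.4 + 2.3 − 2.364 − 2.1 = -0.76

-0.76%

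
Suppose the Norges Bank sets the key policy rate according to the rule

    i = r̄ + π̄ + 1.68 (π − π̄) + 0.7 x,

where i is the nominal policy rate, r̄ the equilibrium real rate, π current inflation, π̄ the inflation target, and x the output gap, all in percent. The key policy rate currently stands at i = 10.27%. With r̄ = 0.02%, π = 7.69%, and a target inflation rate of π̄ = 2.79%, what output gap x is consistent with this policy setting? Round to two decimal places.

-1.10%

0.7 x = 10.27 − 0.02 − 2.79 − 1.68 × (7.69 − 2.79) = -0.772
x = -0.772 / 0.7 = -1.10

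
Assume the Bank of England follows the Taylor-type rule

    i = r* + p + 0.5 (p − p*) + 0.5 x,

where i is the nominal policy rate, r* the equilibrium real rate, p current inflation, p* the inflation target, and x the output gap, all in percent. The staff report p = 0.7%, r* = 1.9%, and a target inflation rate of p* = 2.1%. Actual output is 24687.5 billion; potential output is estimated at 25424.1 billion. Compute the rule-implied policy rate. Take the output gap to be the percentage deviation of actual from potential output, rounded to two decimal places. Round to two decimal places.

Output gap = 100 × (24687.5 − 25424.1) / 25424.1 = -2.90%.
i = 1.90 + 0.70 + 0.5 × (0.70 − 2.10) + 0.5 × (-2.90)
   = 1.90 + 0.7 − 0.7 − 1.45 = 0.45

0.45%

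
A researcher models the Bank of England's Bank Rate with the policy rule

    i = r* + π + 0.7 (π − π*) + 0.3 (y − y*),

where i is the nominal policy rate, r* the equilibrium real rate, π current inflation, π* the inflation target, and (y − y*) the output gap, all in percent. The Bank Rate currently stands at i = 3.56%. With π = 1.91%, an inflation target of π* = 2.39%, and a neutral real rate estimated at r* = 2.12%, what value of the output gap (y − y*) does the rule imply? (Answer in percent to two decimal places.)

-0.45%

0.3 (y − y*) = 3.56 − 2.12 − 1.91 − 0.7 × (1.91 − 2.39) = -0.134
(y − y*) = -0.134 / 0.3 = -0.45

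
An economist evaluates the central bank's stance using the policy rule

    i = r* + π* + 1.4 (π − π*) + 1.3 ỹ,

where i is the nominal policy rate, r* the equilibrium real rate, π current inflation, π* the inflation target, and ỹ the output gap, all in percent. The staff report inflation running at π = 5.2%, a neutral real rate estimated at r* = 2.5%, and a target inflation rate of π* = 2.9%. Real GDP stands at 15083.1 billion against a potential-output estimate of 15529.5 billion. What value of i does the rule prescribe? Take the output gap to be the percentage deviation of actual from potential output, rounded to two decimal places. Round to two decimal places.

Output gap = 100 × (15083.1 − 15529.5) / 15529.5 = -2.87%.
i = 2.50 + 2.90 + 1.4 × (5.20 − 2.90) + 1.3 × (-2.87)
   = 2.50 + 2.9 + 3.22 − 3.731 = 4.89

4.89%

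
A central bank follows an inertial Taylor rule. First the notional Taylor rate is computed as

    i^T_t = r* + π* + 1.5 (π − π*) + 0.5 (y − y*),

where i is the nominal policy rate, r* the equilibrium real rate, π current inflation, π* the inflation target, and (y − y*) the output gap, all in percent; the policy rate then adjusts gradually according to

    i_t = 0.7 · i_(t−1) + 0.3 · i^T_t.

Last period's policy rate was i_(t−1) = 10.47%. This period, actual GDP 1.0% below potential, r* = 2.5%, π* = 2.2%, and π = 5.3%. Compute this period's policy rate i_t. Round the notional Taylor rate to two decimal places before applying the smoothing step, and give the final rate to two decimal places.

Output 1.0% below potential → (y − y*) = -1.0.
i^T_t = 2.5 + 2.2 + 1.5 × (5.3 − 2.2) + 0.5 × (-1.0)
   = 2.5 + 2.2 + 4.65 − 0.5 = 8.85
i_t = 0.7 × 10.47 + 0.3 × 8.85 = 7.329 + 2.655 = 9.98

9.98%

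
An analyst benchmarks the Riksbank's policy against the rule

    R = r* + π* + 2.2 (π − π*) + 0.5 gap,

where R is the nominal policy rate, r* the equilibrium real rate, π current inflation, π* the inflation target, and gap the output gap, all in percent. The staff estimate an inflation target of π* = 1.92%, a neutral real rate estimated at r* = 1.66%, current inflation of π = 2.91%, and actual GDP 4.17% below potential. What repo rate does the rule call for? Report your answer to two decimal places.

3.67%

Output 4.17% below potential → gap = -4.17.
R = 1.66 + 1.92 + 2.2 × (2.91 − 1.92) + 0.5 × (-4.17)
   = 1.66 + 1.92 + 2.178 − 2.085 = 3.67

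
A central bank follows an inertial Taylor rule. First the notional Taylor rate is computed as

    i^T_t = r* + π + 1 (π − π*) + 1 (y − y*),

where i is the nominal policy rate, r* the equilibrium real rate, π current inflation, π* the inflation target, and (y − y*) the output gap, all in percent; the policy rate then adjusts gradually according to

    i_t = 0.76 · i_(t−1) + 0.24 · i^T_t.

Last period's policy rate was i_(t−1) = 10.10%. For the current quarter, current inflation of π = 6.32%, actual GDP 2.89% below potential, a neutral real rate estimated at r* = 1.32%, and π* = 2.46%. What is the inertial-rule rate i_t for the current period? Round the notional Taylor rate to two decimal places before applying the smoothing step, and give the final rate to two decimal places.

9.74%

Output 2.89% below potential → (y − y*) = -2.89.
i^T_t = 1.32 + 6.32 + 1 × (6.32 − 2.46) + 1 × (-2.89)
   = 1.32 + 6.32 + 3.86 − 2.89 = 8.61
i_t = 0.76 × 10.10 + 0.24 × 8.61 = 7.676 + 2.0664 = 9.74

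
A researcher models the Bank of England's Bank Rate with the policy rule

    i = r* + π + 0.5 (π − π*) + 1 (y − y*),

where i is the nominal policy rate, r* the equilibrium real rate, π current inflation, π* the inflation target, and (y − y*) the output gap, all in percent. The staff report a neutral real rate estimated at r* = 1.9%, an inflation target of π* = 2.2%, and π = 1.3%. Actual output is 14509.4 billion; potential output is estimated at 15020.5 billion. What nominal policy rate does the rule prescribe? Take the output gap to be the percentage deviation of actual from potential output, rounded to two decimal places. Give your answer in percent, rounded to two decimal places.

Output gap = 100 × (14509.4 − 15020.5) / 15020.5 = -3.40%.
i = 1.90 + 1.30 + 0.5 × (1.30 − 2.20) + 1 × (-3.40)
   = 1.90 + 1.3 − 0.45 − 3.4 = -0.65

-0.65%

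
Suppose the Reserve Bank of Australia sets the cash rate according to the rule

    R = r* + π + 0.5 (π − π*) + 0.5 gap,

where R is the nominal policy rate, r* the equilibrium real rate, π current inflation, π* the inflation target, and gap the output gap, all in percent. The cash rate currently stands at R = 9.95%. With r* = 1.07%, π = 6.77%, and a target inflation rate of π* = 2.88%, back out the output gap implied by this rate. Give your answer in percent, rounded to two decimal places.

0.33%

0.5 gap = 9.95 − 1.07 − 6.77 − 0.5 × (6.77 − 2.88) = 0.165
gap = 0.165 / 0.5 = 0.33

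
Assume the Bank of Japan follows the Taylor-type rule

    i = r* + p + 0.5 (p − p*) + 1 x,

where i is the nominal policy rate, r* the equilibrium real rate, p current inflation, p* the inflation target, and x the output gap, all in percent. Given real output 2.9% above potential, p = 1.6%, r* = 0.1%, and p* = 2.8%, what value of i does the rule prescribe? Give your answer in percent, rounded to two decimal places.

4.00%

Output 2.9% above potential → x = 2.9.
i = 0.1 + 1.6 + 0.5 × (1.6 − 2.8) + 1 × 2.9
   = 0.1 + 1.6 − 0.6 + 2.9 = 4.00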